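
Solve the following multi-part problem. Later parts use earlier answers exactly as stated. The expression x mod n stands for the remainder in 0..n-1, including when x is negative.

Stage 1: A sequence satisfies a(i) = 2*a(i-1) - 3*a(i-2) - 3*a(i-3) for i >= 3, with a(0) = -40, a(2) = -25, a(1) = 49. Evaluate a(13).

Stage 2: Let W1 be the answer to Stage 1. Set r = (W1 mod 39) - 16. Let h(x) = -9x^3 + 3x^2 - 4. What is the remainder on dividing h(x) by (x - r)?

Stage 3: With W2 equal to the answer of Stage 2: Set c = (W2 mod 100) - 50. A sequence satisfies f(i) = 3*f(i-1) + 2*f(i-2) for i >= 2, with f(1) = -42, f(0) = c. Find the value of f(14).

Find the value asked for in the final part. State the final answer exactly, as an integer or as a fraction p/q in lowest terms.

Stage 1: a(3) = 2*(-25) - 3*(49) - 3*(-40) = -77; iterating: a(3)=-77, a(4)=-226, a(5)=-146, a(6)=617, a(7)=2350, a(8)=3287, a(9)=-2327, a(10)=-21565, a(11)=-46010, a(12)=-20344, a(13)=162037; answer 162037
Stage 2: W1 = 162037; r = 15; remainder = value at the root: -9*(15)^3 + 3*(15)^2 - 4 = (-30375) + (675) + (-4) = -29704; answer -29704
Stage 3: W2 = -29704; c = 46; f(2) = 3*(-42) + 2*(46) = -34; iterating: f(2)=-34, f(3)=-186, f(4)=-626, f(5)=-2250, f(6)=-8002, f(7)=-28506, f(8)=-101522, f(9)=-361578, f(10)=-1287778, f(11)=-4586490, f(12)=-16335026, f(13)=-58178058, f(14)=-207204226; answer -207204226

-207204226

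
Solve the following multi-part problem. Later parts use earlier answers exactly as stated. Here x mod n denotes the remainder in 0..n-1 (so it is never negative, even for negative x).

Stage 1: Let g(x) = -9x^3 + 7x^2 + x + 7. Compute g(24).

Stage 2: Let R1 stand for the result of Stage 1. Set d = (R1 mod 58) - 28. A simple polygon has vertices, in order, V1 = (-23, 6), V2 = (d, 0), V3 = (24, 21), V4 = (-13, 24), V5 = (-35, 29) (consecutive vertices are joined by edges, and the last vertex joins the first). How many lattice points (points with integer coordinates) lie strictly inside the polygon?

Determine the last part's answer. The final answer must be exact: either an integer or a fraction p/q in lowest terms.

Stage 1: -9*(24)^3 + 7*(24)^2 + 1*(24)^1 + 7 = (-124416) + (4032) + (24) + (7) = -120353; answer -120353
Stage 2: R1 = -120353; d = 27; cross terms: (-23*0 - 27*6)=-162, (27*21 - 24*0)=567, (24*24 - -13*21)=849, (-13*29 - -35*24)=463, (-35*6 - -23*29)=457; twice the area = |2174| = 2174; area = 1087; boundary points = 2 + 3 + 1 + 1 + 1 = 8; strictly interior points = area - boundary/2 + 1 = 1084; answer 1084

1084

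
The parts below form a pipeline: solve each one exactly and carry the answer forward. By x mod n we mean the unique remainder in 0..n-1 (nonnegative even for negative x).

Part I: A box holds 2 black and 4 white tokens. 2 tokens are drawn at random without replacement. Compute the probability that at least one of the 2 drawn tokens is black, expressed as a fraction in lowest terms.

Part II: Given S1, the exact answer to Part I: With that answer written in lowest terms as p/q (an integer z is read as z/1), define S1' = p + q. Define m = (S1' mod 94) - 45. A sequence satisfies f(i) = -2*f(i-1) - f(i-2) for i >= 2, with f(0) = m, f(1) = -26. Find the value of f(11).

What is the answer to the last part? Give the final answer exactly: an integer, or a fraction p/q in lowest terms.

Part I: total draws C(6,2) = 15; complement C(4,2) = 6; favorable 15 - 6 = 9; P = 3/5; answer 3/5
Part II: S1 = 3/5; threaded value p + q = 8; m = -37; f(2) = -2*(-26) - 1*(-37) = 89; iterating: f(2)=89, f(3)=-152, f(4)=215, f(5)=-278, f(6)=341, f(7)=-404, f(8)=467, f(9)=-530, f(10)=593, f(11)=-656; answer -656

-656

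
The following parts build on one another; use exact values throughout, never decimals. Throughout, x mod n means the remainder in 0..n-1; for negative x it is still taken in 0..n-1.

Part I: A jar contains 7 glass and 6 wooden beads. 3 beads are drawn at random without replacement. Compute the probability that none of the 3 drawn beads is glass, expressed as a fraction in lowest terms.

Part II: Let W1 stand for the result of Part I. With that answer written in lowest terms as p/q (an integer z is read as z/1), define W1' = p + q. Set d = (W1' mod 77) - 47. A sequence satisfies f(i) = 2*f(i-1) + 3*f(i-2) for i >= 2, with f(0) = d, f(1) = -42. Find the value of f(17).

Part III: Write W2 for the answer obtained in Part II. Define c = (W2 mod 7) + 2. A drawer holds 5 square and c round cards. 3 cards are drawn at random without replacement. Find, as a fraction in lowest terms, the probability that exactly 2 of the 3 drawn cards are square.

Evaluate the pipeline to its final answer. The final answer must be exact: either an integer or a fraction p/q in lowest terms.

4/11

Part I: total draws C(13,3) = 286; favorable C(6,3) = 20; P = 10/143; answer 10/143
Part II: W1 = 10/143; threaded value p + q = 153; d = 29; f(2) = 2*(-42) + 3*(29) = 3; iterating: f(2)=3, f(3)=-120, f(4)=-231, f(5)=-822, f(6)=-2337, f(7)=-7140, f(8)=-21291, f(9)=-64002, f(10)=-191877, f(11)=-575760, f(12)=-1727151, f(13)=-5181582, f(14)=-15544617, f(15)=-46633980, f(16)=-139901811, f(17)=-419705562; answer -419705562
Part III: W2 = -419705562; c = 6; total draws C(11,3) = 165; favorable C(5,2)*C(6,1) = 60; P = 4/11; answer 4/11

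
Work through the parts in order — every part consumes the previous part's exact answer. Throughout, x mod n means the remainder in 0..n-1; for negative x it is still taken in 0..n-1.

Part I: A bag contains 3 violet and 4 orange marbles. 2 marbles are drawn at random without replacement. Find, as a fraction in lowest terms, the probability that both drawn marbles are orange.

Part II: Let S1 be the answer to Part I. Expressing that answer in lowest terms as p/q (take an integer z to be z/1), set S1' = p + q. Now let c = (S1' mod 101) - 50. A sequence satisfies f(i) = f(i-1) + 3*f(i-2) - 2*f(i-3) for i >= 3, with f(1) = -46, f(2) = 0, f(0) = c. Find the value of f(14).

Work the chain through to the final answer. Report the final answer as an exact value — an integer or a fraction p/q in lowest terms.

Part I: total draws C(7,2) = 21; favorable C(4,2) = 6; P = 2/7; answer 2/7
Part II: S1 = 2/7; threaded value p + q = 9; c = -41; f(3) = 1*(0) + 3*(-46) - 2*(-41) = -56; iterating: f(3)=-56, f(4)=36, f(5)=-132, f(6)=88, f(7)=-380, f(8)=148, f(9)=-1168, f(10)=36, f(11)=-3764, f(12)=-1320, f(13)=-12684, f(14)=-9116; answer -9116

-9116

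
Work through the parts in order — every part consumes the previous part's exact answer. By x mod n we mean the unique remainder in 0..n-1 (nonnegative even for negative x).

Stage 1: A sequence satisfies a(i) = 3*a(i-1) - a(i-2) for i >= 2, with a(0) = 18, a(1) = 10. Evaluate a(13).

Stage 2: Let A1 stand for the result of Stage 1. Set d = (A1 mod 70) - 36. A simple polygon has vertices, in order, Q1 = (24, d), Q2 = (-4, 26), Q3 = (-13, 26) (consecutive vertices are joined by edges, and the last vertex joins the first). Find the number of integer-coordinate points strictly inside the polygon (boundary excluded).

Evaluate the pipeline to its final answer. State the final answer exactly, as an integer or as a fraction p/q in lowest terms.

66

Stage 1: a(2) = 3*(10) - 1*(18) = 12; iterating: a(2)=12, a(3)=26, a(4)=66, a(5)=172, a(6)=450, a(7)=1178, a(8)=3084, a(9)=8074, a(10)=21138, a(11)=55340, a(12)=144882, a(13)=379306; answer 379306
Stage 2: A1 = 379306; d = 10; cross terms: (24*26 - -4*10)=664, (-4*26 - -13*26)=234, (-13*10 - 24*26)=-754; twice the area = |144| = 144; area = 72; boundary points = 4 + 9 + 1 = 14; strictly interior points = area - boundary/2 + 1 = 66; answer 66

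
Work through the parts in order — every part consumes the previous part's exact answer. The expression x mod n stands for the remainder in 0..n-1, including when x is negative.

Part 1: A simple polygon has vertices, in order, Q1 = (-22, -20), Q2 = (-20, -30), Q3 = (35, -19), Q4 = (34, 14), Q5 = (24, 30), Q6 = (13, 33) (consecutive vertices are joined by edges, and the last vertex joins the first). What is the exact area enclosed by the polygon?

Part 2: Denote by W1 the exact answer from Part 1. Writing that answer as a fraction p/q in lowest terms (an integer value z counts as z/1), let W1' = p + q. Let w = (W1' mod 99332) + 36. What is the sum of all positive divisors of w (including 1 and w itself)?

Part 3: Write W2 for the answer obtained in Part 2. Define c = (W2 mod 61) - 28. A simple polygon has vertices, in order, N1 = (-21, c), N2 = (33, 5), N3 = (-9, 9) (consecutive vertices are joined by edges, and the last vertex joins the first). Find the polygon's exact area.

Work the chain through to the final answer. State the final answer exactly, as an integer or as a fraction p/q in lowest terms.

Part 1: cross terms: (-22*-30 - -20*-20)=260, (-20*-19 - 35*-30)=1430, (35*14 - 34*-19)=1136, (34*30 - 24*14)=684, (24*33 - 13*30)=402, (13*-20 - -22*33)=466; twice the area = |4378| = 4378; area = 2189; answer 2189
Part 2: W1 = 2189; threaded value p + q = 2190; w = 2226; 2226 = 2 * 3 * 7 * 53; sigma = (1 + 2) * (1 + 3) * (1 + 7) * (1 + 53) = 3 * 4 * 8 * 54 = 5184; answer 5184
Part 3: W2 = 5184; c = 32; cross terms: (-21*5 - 33*32)=-1161, (33*9 - -9*5)=342, (-9*32 - -21*9)=-99; twice the area = |-918| = 918; area = 459; answer 459

459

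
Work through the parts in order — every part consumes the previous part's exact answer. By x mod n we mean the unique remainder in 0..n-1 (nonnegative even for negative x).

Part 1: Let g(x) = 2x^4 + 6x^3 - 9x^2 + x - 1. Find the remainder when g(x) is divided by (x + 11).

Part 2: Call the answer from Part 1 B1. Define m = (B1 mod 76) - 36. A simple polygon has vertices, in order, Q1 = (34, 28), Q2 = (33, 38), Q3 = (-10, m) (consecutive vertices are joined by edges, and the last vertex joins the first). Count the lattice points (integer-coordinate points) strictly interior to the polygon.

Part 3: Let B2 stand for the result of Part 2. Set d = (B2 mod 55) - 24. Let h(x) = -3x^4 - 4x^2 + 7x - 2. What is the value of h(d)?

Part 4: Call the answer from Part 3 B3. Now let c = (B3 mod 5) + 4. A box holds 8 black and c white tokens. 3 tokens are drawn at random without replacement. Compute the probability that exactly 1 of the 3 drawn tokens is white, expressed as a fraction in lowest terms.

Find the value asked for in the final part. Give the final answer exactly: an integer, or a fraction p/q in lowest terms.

28/65

Part 1: remainder = value at the root: 2*(-11)^4 + 6*(-11)^3 - 9*(-11)^2 + 1*(-11)^1 - 1 = (29282) + (-7986) + (-1089) + (-11) + (-1) = 20195; answer 20195
Part 2: B1 = 20195; m = 19; cross terms: (34*38 - 33*28)=368, (33*19 - -10*38)=1007, (-10*28 - 34*19)=-926; twice the area = |449| = 449; area = 449/2; boundary points = 1 + 1 + 1 = 3; strictly interior points = area - boundary/2 + 1 = 224; answer 224
Part 3: B2 = 224; d = -20; -3*(-20)^4 - 4*(-20)^2 + 7*(-20)^1 - 2 = (-480000) + (-1600) + (-140) + (-2) = -481742; answer -481742
Part 4: B3 = -481742; c = 7; total draws C(15,3) = 455; favorable C(7,1)*C(8,2) = 196; P = 28/65; answer 28/65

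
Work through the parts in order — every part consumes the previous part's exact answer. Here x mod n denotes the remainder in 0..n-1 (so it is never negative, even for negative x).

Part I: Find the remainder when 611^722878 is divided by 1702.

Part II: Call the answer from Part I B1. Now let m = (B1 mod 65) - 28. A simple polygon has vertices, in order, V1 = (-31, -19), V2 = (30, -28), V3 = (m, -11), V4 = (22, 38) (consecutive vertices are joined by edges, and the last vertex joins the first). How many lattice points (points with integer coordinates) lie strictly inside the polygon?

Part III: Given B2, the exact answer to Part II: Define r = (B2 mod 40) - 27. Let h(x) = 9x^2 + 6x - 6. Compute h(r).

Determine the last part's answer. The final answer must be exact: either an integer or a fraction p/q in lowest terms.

4218

Part I: squarings mod 1702: 611^1=611, 611^2=583, 611^4=1191, 611^8=715, 611^16=625, 611^32=867, 611^64=1107, 611^128=9, 611^256=81, 611^512=1455, 611^1024=1439, 611^2048=1089, 611^4096=1329, 611^8192=1267, 611^16384=303, 611^32768=1603, 611^65536=1291, 611^131072=423, 611^262144=219, 611^524288=305; 611^722878 = 611^2 * 611^4 * 611^8 * 611^16 * 611^32 * 611^128 * 611^256 * 611^512 * 611^1024 * 611^65536 * 611^131072 * 611^524288 = 1595 (mod 1702); answer 1595
Part II: B1 = 1595; m = 7; cross terms: (-31*-28 - 30*-19)=1438, (30*-11 - 7*-28)=-134, (7*38 - 22*-11)=508, (22*-19 - -31*38)=760; twice the area = |2572| = 2572; area = 1286; boundary points = 1 + 1 + 1 + 1 = 4; strictly interior points = area - boundary/2 + 1 = 1285; answer 1285
Part III: B2 = 1285; r = -22; 9*(-22)^2 + 6*(-22)^1 - 6 = (4356) + (-132) + (-6) = 4218; answer 4218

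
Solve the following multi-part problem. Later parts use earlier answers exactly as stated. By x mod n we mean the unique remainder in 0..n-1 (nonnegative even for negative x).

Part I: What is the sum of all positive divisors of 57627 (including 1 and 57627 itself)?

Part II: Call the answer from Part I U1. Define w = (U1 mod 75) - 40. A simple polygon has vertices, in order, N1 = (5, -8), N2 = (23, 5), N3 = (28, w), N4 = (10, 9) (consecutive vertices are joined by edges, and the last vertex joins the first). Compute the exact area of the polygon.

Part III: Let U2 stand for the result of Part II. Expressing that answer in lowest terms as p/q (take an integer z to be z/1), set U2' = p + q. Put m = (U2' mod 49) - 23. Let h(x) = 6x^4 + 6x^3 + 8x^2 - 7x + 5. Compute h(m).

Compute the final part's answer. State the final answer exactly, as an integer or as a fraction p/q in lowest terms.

1345679

Part I: 57627 = 3^2 * 19 * 337; sigma = (1 + 3 + 9) * (1 + 19) * (1 + 337) = 13 * 20 * 338 = 87880; answer 87880
Part II: U1 = 87880; w = 15; cross terms: (5*5 - 23*-8)=209, (23*15 - 28*5)=205, (28*9 - 10*15)=102, (10*-8 - 5*9)=-125; twice the area = |391| = 391; area = 391/2; answer 391/2
Part III: U2 = 391/2; threaded value p + q = 393; m = -22; 6*(-22)^4 + 6*(-22)^3 + 8*(-22)^2 - 7*(-22)^1 + 5 = (1405536) + (-63888) + (3872) + (154) + (5) = 1345679; answer 1345679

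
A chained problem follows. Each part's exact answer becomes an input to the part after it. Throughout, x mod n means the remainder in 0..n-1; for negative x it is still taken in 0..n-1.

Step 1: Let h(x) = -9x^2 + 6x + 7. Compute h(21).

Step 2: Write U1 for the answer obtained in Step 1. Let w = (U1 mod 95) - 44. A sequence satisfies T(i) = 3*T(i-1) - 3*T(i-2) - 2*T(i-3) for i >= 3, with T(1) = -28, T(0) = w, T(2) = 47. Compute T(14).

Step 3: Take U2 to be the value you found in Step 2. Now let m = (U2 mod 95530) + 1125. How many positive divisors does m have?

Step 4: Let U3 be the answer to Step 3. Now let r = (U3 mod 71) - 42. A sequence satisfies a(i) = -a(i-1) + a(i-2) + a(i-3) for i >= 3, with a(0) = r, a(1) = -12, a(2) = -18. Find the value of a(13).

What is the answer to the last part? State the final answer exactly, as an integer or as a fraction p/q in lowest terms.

Step 1: -9*(21)^2 + 6*(21)^1 + 7 = (-3969) + (126) + (7) = -3836; answer -3836
Step 2: U1 = -3836; w = 15; T(3) = 3*(47) - 3*(-28) - 2*(15) = 195; iterating: T(3)=195, T(4)=500, T(5)=821, T(6)=573, T(7)=-1744, T(8)=-8593, T(9)=-21693, T(10)=-35812, T(11)=-25171, T(12)=75309, T(13)=373064, T(14)=943607; answer 943607
Step 3: U2 = 943607; m = 84962; 84962 = 2 * 23 * 1847; number of divisors = (1+1) * (1+1) * (1+1) = 8; answer 8
Step 4: U3 = 8; r = -34; a(3) = -1*(-18) + 1*(-12) + 1*(-34) = -28; iterating: a(3)=-28, a(4)=-2, a(5)=-44, a(6)=14, a(7)=-60, a(8)=30, a(9)=-76, a(10)=46, a(11)=-92, a(12)=62, a(13)=-108; answer -108

-108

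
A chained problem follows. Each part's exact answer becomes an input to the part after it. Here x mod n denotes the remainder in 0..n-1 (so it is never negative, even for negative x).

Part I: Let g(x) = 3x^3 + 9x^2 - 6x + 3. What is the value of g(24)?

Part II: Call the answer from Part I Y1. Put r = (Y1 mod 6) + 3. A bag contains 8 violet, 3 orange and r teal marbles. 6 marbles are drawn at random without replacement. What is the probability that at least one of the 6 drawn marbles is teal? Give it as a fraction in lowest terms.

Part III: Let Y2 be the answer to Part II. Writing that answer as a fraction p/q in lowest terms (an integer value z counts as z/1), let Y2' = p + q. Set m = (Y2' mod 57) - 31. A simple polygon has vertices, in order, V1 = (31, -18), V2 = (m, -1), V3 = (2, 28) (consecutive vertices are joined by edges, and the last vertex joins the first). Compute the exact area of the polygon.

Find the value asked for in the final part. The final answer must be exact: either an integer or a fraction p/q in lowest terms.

Part I: 3*(24)^3 + 9*(24)^2 - 6*(24)^1 + 3 = (41472) + (5184) + (-144) + (3) = 46515; answer 46515
Part II: Y1 = 46515; r = 6; total draws C(17,6) = 12376; complement C(11,6) = 462; favorable 12376 - 462 = 11914; P = 851/884; answer 851/884
Part III: Y2 = 851/884; threaded value p + q = 1735; m = -6; cross terms: (31*-1 - -6*-18)=-139, (-6*28 - 2*-1)=-166, (2*-18 - 31*28)=-904; twice the area = |-1209| = 1209; area = 1209/2; answer 1209/2

1209/2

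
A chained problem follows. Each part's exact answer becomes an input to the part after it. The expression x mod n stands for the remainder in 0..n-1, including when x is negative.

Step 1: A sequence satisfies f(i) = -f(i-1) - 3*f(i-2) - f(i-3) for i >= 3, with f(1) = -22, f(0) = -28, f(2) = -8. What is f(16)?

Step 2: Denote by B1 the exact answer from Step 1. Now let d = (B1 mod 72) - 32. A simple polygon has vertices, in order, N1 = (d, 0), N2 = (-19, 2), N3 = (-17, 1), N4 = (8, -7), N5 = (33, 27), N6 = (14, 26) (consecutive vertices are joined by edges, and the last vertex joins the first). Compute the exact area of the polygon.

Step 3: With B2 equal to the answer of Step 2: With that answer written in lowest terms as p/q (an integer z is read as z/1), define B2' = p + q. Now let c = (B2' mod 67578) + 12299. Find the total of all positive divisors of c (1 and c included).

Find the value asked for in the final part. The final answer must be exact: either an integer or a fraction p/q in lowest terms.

21600

Step 1: f(3) = -1*(-8) - 3*(-22) - 1*(-28) = 102; iterating: f(3)=102, f(4)=-56, f(5)=-242, f(6)=308, f(7)=474, f(8)=-1156, f(9)=-574, f(10)=3568, f(11)=-690, f(12)=-9440, f(13)=7942, f(14)=21068, f(15)=-35454, f(16)=-35692; answer -35692
Step 2: B1 = -35692; d = -12; cross terms: (-12*2 - -19*0)=-24, (-19*1 - -17*2)=15, (-17*-7 - 8*1)=111, (8*27 - 33*-7)=447, (33*26 - 14*27)=480, (14*0 - -12*26)=312; twice the area = |1341| = 1341; area = 1341/2; answer 1341/2
Step 3: B2 = 1341/2; threaded value p + q = 1343; c = 13642; 13642 = 2 * 19 * 359; sigma = (1 + 2) * (1 + 19) * (1 + 359) = 3 * 20 * 360 = 21600; answer 21600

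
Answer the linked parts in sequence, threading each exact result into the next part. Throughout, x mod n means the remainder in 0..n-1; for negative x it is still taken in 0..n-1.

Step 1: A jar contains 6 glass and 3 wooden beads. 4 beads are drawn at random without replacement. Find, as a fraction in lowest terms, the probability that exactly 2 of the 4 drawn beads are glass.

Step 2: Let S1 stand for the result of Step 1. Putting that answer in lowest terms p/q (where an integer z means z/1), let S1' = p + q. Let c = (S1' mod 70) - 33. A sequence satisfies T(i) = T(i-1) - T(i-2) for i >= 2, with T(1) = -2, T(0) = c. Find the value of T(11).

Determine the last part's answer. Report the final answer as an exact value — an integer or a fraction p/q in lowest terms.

Step 1: total draws C(9,4) = 126; favorable C(6,2)*C(3,2) = 45; P = 5/14; answer 5/14
Step 2: S1 = 5/14; threaded value p + q = 19; c = -14; T(2) = 1*(-2) - 1*(-14) = 12; iterating: T(2)=12, T(3)=14, T(4)=2, T(5)=-12, T(6)=-14, T(7)=-2, T(8)=12, T(9)=14, T(10)=2, T(11)=-12; answer -12

-12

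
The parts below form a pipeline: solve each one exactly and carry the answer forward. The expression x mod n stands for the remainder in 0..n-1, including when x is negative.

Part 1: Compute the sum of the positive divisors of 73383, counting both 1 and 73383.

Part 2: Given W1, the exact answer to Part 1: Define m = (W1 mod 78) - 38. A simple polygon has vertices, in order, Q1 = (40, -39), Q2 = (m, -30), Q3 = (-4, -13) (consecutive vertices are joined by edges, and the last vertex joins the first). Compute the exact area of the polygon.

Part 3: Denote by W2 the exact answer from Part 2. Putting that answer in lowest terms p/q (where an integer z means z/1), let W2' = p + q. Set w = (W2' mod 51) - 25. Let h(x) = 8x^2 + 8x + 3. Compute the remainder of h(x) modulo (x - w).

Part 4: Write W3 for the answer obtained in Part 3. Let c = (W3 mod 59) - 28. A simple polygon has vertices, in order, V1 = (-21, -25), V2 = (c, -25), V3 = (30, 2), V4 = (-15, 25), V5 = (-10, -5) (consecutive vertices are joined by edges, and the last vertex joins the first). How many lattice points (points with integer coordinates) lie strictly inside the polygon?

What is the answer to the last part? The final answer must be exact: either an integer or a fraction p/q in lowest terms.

1197

Part 1: 73383 = 3 * 61 * 401; sigma = (1 + 3) * (1 + 61) * (1 + 401) = 4 * 62 * 402 = 99696; answer 99696
Part 2: W1 = 99696; m = -26; cross terms: (40*-30 - -26*-39)=-2214, (-26*-13 - -4*-30)=218, (-4*-39 - 40*-13)=676; twice the area = |-1320| = 1320; area = 660; answer 660
Part 3: W2 = 660; threaded value p + q = 661; w = 24; remainder = value at the root: 8*(24)^2 + 8*(24)^1 + 3 = (4608) + (192) + (3) = 4803; answer 4803
Part 4: W3 = 4803; c = -4; cross terms: (-21*-25 - -4*-25)=425, (-4*2 - 30*-25)=742, (30*25 - -15*2)=780, (-15*-5 - -10*25)=325, (-10*-25 - -21*-5)=145; twice the area = |2417| = 2417; area = 2417/2; boundary points = 17 + 1 + 1 + 5 + 1 = 25; strictly interior points = area - boundary/2 + 1 = 1197; answer 1197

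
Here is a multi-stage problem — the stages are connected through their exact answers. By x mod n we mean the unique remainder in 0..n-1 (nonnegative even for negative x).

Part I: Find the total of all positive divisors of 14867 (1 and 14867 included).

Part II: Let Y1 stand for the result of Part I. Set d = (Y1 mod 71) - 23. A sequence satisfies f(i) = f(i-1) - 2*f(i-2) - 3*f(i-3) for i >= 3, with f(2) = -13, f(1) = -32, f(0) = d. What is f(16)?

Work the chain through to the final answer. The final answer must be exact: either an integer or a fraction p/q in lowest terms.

Part I: 14867 is prime, so its only divisors are 1 and 14867; sigma = 1 + 14867 = 14868; answer 14868
Part II: Y1 = 14868; d = 6; f(3) = 1*(-13) - 2*(-32) - 3*(6) = 33; iterating: f(3)=33, f(4)=155, f(5)=128, f(6)=-281, f(7)=-1002, f(8)=-824, f(9)=2023, f(10)=6677, f(11)=5103, f(12)=-14320, f(13)=-44557, f(14)=-31226, f(15)=100848, f(16)=296971; answer 296971

296971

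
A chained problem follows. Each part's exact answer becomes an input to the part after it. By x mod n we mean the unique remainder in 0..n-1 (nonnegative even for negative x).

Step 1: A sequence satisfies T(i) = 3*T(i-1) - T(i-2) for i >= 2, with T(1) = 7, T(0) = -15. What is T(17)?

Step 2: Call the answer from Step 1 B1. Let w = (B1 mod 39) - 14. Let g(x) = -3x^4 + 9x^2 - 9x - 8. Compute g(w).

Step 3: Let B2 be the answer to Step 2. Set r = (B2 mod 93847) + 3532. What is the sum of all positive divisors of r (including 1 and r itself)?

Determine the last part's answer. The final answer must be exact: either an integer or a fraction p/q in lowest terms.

129048

Step 1: T(2) = 3*(7) - 1*(-15) = 36; iterating: T(2)=36, T(3)=101, T(4)=267, T(5)=700, T(6)=1833, T(7)=4799, T(8)=12564, T(9)=32893, T(10)=86115, T(11)=225452, T(12)=590241, T(13)=1545271, T(14)=4045572, T(15)=10591445, T(16)=27728763, T(17)=72594844; answer 72594844
Step 2: B1 = 72594844; w = -4; -3*(-4)^4 + 9*(-4)^2 - 9*(-4)^1 - 8 = (-768) + (144) + (36) + (-8) = -596; answer -596
Step 3: B2 = -596; r = 96783; 96783 = 3 * 32261; sigma = (1 + 3) * (1 + 32261) = 4 * 32262 = 129048; answer 129048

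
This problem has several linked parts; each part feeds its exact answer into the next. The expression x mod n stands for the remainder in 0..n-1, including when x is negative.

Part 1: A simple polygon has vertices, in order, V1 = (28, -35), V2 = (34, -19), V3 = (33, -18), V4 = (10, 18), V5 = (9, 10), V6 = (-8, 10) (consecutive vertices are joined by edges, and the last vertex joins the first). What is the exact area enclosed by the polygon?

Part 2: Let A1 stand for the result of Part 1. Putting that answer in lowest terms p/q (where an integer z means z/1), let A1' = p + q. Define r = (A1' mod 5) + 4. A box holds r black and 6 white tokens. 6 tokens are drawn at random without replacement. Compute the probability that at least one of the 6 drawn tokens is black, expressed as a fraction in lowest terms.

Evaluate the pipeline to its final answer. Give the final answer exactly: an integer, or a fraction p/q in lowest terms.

Part 1: cross terms: (28*-19 - 34*-35)=658, (34*-18 - 33*-19)=15, (33*18 - 10*-18)=774, (10*10 - 9*18)=-62, (9*10 - -8*10)=170, (-8*-35 - 28*10)=0; twice the area = |1555| = 1555; area = 1555/2; answer 1555/2
Part 2: A1 = 1555/2; threaded value p + q = 1557; r = 6; total draws C(12,6) = 924; complement C(6,6) = 1; favorable 924 - 1 = 923; P = 923/924; answer 923/924

923/924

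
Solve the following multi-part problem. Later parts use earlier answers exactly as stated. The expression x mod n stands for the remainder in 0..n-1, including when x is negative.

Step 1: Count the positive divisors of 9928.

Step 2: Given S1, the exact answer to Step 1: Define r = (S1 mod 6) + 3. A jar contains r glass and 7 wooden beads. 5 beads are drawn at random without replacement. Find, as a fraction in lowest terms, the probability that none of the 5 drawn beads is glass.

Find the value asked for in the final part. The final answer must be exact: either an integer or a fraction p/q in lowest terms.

Step 1: 9928 = 2^3 * 17 * 73; number of divisors = (3+1) * (1+1) * (1+1) = 16; answer 16
Step 2: S1 = 16; r = 7; total draws C(14,5) = 2002; favorable C(7,5) = 21; P = 3/286; answer 3/286

3/286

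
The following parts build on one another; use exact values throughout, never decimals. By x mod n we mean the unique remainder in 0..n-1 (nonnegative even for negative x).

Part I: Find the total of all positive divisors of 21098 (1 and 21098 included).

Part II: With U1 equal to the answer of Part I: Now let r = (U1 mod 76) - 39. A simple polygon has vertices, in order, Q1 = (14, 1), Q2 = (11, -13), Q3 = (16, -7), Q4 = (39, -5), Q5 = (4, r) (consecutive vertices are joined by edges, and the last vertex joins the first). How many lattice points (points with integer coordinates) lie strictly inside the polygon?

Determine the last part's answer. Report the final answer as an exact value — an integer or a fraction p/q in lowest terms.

488

Part I: 21098 = 2 * 7 * 11 * 137; sigma = (1 + 2) * (1 + 7) * (1 + 11) * (1 + 137) = 3 * 8 * 12 * 138 = 39744; answer 39744
Part II: U1 = 39744; r = 33; cross terms: (14*-13 - 11*1)=-193, (11*-7 - 16*-13)=131, (16*-5 - 39*-7)=193, (39*33 - 4*-5)=1307, (4*1 - 14*33)=-458; twice the area = |980| = 980; area = 490; boundary points = 1 + 1 + 1 + 1 + 2 = 6; strictly interior points = area - boundary/2 + 1 = 488; answer 488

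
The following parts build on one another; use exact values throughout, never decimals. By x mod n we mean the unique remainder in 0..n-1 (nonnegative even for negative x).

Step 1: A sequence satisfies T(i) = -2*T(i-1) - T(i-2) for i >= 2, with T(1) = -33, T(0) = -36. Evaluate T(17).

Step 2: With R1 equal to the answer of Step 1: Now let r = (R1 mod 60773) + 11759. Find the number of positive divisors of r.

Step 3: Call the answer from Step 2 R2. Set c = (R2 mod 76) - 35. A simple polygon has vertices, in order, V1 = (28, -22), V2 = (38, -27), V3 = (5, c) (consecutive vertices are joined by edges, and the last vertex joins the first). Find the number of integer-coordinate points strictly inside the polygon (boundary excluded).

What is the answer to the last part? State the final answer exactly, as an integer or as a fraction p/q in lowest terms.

Step 1: T(2) = -2*(-33) - 1*(-36) = 102; iterating: T(2)=102, T(3)=-171, T(4)=240, T(5)=-309, T(6)=378, T(7)=-447, T(8)=516, T(9)=-585, T(10)=654, T(11)=-723, T(12)=792, T(13)=-861, T(14)=930, T(15)=-999, T(16)=1068, T(17)=-1137; answer -1137
Step 2: R1 = -1137; r = 71395; 71395 = 5 * 109 * 131; number of divisors = (1+1) * (1+1) * (1+1) = 8; answer 8
Step 3: R2 = 8; c = -27; cross terms: (28*-27 - 38*-22)=80, (38*-27 - 5*-27)=-891, (5*-22 - 28*-27)=646; twice the area = |-165| = 165; area = 165/2; boundary points = 5 + 33 + 1 = 39; strictly interior points = area - boundary/2 + 1 = 64; answer 64

64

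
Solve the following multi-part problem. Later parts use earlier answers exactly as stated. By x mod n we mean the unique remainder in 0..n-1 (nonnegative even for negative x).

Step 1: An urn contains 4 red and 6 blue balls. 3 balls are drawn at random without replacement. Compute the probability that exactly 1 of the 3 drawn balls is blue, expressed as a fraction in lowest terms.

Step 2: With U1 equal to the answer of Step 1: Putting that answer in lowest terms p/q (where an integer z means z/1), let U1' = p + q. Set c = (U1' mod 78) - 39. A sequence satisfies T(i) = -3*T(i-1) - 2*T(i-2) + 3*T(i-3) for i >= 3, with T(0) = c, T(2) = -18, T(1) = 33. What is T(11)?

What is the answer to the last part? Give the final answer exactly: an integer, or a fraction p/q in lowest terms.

96435

Step 1: total draws C(10,3) = 120; favorable C(6,1)*C(4,2) = 36; P = 3/10; answer 3/10
Step 2: U1 = 3/10; threaded value p + q = 13; c = -26; T(3) = -3*(-18) - 2*(33) + 3*(-26) = -90; iterating: T(3)=-90, T(4)=405, T(5)=-1089, T(6)=2187, T(7)=-3168, T(8)=1863, T(9)=7308, T(10)=-35154, T(11)=96435; answer 96435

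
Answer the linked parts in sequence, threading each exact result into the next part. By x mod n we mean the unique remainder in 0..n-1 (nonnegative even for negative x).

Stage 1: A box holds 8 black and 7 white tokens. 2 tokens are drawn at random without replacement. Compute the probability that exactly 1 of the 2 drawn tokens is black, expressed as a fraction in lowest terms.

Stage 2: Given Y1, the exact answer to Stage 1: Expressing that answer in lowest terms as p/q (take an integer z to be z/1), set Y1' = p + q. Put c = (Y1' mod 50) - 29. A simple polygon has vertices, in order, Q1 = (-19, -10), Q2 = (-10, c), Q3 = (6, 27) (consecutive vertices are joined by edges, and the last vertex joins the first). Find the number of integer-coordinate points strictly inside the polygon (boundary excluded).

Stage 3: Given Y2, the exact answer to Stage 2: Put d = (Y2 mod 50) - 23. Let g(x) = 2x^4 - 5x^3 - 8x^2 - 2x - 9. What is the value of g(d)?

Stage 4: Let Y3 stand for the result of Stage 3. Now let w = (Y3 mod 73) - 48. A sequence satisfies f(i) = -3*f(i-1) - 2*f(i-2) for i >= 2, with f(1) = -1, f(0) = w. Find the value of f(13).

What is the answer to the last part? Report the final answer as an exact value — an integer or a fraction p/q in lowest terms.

Stage 1: total draws C(15,2) = 105; favorable C(8,1)*C(7,1) = 56; P = 8/15; answer 8/15
Stage 2: Y1 = 8/15; threaded value p + q = 23; c = -6; cross terms: (-19*-6 - -10*-10)=14, (-10*27 - 6*-6)=-234, (6*-10 - -19*27)=453; twice the area = |233| = 233; area = 233/2; boundary points = 1 + 1 + 1 = 3; strictly interior points = area - boundary/2 + 1 = 116; answer 116
Stage 3: Y2 = 116; d = -7; 2*(-7)^4 - 5*(-7)^3 - 8*(-7)^2 - 2*(-7)^1 - 9 = (4802) + (1715) + (-392) + (14) + (-9) = 6130; answer 6130
Stage 4: Y3 = 6130; w = 23; f(2) = -3*(-1) - 2*(23) = -43; iterating: f(2)=-43, f(3)=131, f(4)=-307, f(5)=659, f(6)=-1363, f(7)=2771, f(8)=-5587, f(9)=11219, f(10)=-22483, f(11)=45011, f(12)=-90067, f(13)=180179; answer 180179

180179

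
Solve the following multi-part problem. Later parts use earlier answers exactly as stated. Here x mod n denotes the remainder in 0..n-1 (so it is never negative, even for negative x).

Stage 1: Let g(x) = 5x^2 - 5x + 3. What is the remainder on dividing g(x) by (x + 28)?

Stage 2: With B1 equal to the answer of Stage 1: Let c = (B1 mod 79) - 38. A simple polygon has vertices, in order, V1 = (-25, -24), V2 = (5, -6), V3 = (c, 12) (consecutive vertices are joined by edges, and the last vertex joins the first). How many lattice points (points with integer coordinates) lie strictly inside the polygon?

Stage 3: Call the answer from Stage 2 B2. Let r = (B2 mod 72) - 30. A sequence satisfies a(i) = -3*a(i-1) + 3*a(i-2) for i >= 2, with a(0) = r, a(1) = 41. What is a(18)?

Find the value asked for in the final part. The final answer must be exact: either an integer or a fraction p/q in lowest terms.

-121269738303

Stage 1: remainder = value at the root: 5*(-28)^2 - 5*(-28)^1 + 3 = (3920) + (140) + (3) = 4063; answer 4063
Stage 2: B1 = 4063; c = -4; cross terms: (-25*-6 - 5*-24)=270, (5*12 - -4*-6)=36, (-4*-24 - -25*12)=396; twice the area = |702| = 702; area = 351; boundary points = 6 + 9 + 3 = 18; strictly interior points = area - boundary/2 + 1 = 343; answer 343
Stage 3: B2 = 343; r = 25; a(2) = -3*(41) + 3*(25) = -48; iterating: a(2)=-48, a(3)=267, a(4)=-945, a(5)=3636, a(6)=-13743, a(7)=52137, a(8)=-197640, a(9)=749331, a(10)=-2840913, a(11)=10770732, a(12)=-40834935, a(13)=154817001, a(14)=-586955808, a(15)=2225318427, a(16)=-8436822705, a(17)=31986423396, a(18)=-121269738303; answer -121269738303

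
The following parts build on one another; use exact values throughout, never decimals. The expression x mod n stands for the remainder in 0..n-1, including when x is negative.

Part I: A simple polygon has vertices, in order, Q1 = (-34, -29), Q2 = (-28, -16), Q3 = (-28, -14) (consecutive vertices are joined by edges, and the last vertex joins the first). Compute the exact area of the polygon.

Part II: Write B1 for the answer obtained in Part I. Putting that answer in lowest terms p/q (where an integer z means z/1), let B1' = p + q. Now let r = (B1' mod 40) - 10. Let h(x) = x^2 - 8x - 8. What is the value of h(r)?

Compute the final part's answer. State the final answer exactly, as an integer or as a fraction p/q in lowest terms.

Part I: cross terms: (-34*-16 - -28*-29)=-268, (-28*-14 - -28*-16)=-56, (-28*-29 - -34*-14)=336; twice the area = |12| = 12; area = 6; answer 6
Part II: B1 = 6; threaded value p + q = 7; r = -3; 1*(-3)^2 - 8*(-3)^1 - 8 = (9) + (24) + (-8) = 25; answer 25

25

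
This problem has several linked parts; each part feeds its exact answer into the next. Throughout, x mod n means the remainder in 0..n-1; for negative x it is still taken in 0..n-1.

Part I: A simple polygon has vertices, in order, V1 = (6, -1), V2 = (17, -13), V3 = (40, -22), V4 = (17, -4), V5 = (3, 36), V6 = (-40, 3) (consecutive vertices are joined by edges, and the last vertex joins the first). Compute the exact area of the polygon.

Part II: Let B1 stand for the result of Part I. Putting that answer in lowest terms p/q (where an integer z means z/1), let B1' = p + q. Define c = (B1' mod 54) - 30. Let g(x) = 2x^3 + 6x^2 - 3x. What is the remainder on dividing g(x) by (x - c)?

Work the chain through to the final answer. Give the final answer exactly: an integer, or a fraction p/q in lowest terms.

Part I: cross terms: (6*-13 - 17*-1)=-61, (17*-22 - 40*-13)=146, (40*-4 - 17*-22)=214, (17*36 - 3*-4)=624, (3*3 - -40*36)=1449, (-40*-1 - 6*3)=22; twice the area = |2394| = 2394; area = 1197; answer 1197
Part II: B1 = 1197; threaded value p + q = 1198; c = -20; remainder = value at the root: 2*(-20)^3 + 6*(-20)^2 - 3*(-20)^1 = (-16000) + (2400) + (60) = -13540; answer -13540

-13540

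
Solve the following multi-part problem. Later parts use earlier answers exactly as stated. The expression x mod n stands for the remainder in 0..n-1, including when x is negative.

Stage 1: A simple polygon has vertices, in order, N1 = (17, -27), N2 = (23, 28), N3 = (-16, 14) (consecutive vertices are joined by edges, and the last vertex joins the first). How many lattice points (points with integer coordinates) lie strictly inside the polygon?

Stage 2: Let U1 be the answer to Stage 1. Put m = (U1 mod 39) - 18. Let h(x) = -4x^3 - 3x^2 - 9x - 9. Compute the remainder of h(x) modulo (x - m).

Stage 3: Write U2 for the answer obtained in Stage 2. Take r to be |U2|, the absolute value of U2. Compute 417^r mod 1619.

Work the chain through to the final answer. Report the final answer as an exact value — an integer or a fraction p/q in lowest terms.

1483

Stage 1: cross terms: (17*28 - 23*-27)=1097, (23*14 - -16*28)=770, (-16*-27 - 17*14)=194; twice the area = |2061| = 2061; area = 2061/2; boundary points = 1 + 1 + 1 = 3; strictly interior points = area - boundary/2 + 1 = 1030; answer 1030
Stage 2: U1 = 1030; m = -2; remainder = value at the root: -4*(-2)^3 - 3*(-2)^2 - 9*(-2)^1 - 9 = (32) + (-12) + (18) + (-9) = 29; answer 29
Stage 3: U2 = 29; r = 29; squarings mod 1619: 417^1=417, 417^2=656, 417^4=1301, 417^8=746, 417^16=1199; 417^29 = 417^1 * 417^4 * 417^8 * 417^16 = 1483 (mod 1619); answer 1483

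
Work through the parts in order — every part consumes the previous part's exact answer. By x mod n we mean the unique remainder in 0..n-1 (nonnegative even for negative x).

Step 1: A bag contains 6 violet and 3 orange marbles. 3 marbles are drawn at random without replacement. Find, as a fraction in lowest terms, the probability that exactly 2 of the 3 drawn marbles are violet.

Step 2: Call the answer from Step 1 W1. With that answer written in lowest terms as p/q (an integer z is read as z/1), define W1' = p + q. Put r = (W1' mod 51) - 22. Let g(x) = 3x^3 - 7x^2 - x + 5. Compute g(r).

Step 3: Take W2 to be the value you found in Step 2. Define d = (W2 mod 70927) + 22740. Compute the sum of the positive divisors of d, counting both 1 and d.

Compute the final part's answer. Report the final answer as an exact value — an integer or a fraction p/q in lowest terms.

99624

Step 1: total draws C(9,3) = 84; favorable C(6,2)*C(3,1) = 45; P = 15/28; answer 15/28
Step 2: W1 = 15/28; threaded value p + q = 43; r = 21; 3*(21)^3 - 7*(21)^2 - 1*(21)^1 + 5 = (27783) + (-3087) + (-21) + (5) = 24680; answer 24680
Step 3: W2 = 24680; d = 47420; 47420 = 2^2 * 5 * 2371; sigma = (1 + 2 + 4) * (1 + 5) * (1 + 2371) = 7 * 6 * 2372 = 99624; answer 99624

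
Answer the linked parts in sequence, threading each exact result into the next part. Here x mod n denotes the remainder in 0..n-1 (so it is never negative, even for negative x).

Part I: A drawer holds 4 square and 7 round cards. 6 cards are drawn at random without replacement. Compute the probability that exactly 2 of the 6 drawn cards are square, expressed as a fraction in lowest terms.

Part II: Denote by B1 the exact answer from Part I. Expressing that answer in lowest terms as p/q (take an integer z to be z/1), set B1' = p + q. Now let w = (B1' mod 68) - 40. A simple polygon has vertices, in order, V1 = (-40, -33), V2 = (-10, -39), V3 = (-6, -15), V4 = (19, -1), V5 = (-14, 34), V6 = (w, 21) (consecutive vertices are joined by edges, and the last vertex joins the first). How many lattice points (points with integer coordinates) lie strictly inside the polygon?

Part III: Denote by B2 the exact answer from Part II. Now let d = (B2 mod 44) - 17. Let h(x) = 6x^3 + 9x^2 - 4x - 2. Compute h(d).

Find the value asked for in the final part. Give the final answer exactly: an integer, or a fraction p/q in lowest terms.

51518

Part I: total draws C(11,6) = 462; favorable C(4,2)*C(7,4) = 210; P = 5/11; answer 5/11
Part II: B1 = 5/11; threaded value p + q = 16; w = -24; cross terms: (-40*-39 - -10*-33)=1230, (-10*-15 - -6*-39)=-84, (-6*-1 - 19*-15)=291, (19*34 - -14*-1)=632, (-14*21 - -24*34)=522, (-24*-33 - -40*21)=1632; twice the area = |4223| = 4223; area = 4223/2; boundary points = 6 + 4 + 1 + 1 + 1 + 2 = 15; strictly interior points = area - boundary/2 + 1 = 2105; answer 2105
Part III: B2 = 2105; d = 20; 6*(20)^3 + 9*(20)^2 - 4*(20)^1 - 2 = (48000) + (3600) + (-80) + (-2) = 51518; answer 51518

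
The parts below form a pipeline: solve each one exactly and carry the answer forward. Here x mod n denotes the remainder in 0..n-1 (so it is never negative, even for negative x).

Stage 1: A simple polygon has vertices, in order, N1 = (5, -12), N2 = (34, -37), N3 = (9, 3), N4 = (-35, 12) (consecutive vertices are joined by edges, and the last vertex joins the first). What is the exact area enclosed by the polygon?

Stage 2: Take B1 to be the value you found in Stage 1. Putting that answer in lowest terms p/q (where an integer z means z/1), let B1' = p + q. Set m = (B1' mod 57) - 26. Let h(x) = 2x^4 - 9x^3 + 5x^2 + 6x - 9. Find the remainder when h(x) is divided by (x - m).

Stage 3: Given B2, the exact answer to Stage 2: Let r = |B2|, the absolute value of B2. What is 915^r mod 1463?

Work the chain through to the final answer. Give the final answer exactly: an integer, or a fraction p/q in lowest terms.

299

Stage 1: cross terms: (5*-37 - 34*-12)=223, (34*3 - 9*-37)=435, (9*12 - -35*3)=213, (-35*-12 - 5*12)=360; twice the area = |1231| = 1231; area = 1231/2; answer 1231/2
Stage 2: B1 = 1231/2; threaded value p + q = 1233; m = 10; remainder = value at the root: 2*(10)^4 - 9*(10)^3 + 5*(10)^2 + 6*(10)^1 - 9 = (20000) + (-9000) + (500) + (60) + (-9) = 11551; answer 11551
Stage 3: B2 = 11551; r = 11551; squarings mod 1463: 915^1=915, 915^2=389, 915^4=632, 915^8=25, 915^16=625, 915^32=4, 915^64=16, 915^128=256, 915^256=1164, 915^512=158, 915^1024=93, 915^2048=1334, 915^4096=548, 915^8192=389; 915^11551 = 915^1 * 915^2 * 915^4 * 915^8 * 915^16 * 915^256 * 915^1024 * 915^2048 * 915^8192 = 299 (mod 1463); answer 299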